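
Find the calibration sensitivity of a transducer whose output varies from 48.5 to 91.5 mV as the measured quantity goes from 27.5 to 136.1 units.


Sensitivity = (y2 - y1) / (x2 - x1).
S = (91.5 - 48.5) / (136.1 - 27.5)
S = 43.0 / 108.6
S = 0.3959 mV/unit

0.3959 mV/unit


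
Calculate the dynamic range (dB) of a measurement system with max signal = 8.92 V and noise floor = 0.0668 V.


Dynamic range = 20 * log10(Vmax / Vnoise).
DR = 20 * log10(8.92 / 0.0668)
DR = 20 * log10(133.53)
DR = 42.51 dB

42.51 dB


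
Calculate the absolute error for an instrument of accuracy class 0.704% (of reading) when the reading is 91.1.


Absolute error = (accuracy% / 100) * reading.
Error = (0.704 / 100) * 91.1
Error = 0.00704 * 91.1
Error = 0.6413

0.6413


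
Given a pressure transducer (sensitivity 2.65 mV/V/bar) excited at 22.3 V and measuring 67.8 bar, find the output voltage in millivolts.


Output = sensitivity * Vex * P.
Vout = 2.65 * 22.3 * 67.8
Vout = 59.095 * 67.8
Vout = 4006.64 mV

4006.64 mV


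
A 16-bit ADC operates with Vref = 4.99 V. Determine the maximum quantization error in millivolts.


The maximum quantization error is +/- LSB/2.
LSB = Vref / 2^n = 4.99 / 65536 = 7.614e-05 V
Max error = LSB / 2 = 7.614e-05 / 2 = 3.807e-05 V
Max error = 0.0381 mV

0.0381 mV


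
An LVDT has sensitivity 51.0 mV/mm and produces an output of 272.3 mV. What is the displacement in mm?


Displacement = Vout / sensitivity.
d = 272.3 / 51.0
d = 5.339 mm

5.339 mm


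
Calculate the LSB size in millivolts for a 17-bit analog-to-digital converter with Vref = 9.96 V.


The resolution (LSB) of an ADC is Vref / 2^n.
LSB = 9.96 / 2^17
LSB = 9.96 / 131072
LSB = 7.599e-05 V = 0.07598877 mV

0.07598877 mV


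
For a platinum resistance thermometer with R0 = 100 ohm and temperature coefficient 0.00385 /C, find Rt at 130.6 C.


The RTD equation: Rt = R0 * (1 + alpha * T).
Rt = 100 * (1 + 0.00385 * 130.6)
Rt = 100 * (1 + 0.50281)
Rt = 100 * 1.50281
Rt = 150.281 ohm

150.281 ohm


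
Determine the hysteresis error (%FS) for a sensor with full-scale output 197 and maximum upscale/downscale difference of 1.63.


Hysteresis = (max difference / full scale) * 100%.
H = (1.63 / 197) * 100
H = 0.827 %FS

0.827 %FS


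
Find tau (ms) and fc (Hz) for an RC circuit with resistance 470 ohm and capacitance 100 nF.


Time constant: tau = R * C.
tau = 470 * 1.00e-07 = 4.7e-05 s
tau = 0.047 ms
Cutoff frequency: fc = 1 / (2*pi*R*C).
fc = 1 / (2*pi*4.7e-05) = 3386.28 Hz

tau = 0.047 ms, fc = 3386.28 Hz


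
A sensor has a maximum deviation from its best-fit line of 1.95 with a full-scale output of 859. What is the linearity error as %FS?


Linearity error = (max deviation / full scale) * 100%.
Linearity = (1.95 / 859) * 100
Linearity = 0.227 %FS

0.227 %FS


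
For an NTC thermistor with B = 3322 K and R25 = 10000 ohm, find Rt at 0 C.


NTC thermistor equation: Rt = R25 * exp(B * (1/T - 1/T25)).
T in Kelvin: 273.15 K, T25 = 298.15 K
1/T - 1/T25 = 1/273.15 - 1/298.15 = 0.00030698
B * (1/T - 1/T25) = 3322 * 0.00030698 = 1.0198
Rt = 10000 * exp(1.0198) = 27725.7 ohm

27725.7 ohm


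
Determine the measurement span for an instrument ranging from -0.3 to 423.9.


Span = upper range - lower range.
Span = 423.9 - (-0.3)
Span = 424.2

424.2


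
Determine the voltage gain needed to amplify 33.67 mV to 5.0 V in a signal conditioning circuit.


Gain = Vout / Vin (converting to same units).
G = 5.0 V / 33.67 mV
G = 5000.0 mV / 33.67 mV
G = 148.5

148.5


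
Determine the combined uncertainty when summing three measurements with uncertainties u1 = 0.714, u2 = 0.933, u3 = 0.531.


For a sum of independent quantities, uc = sqrt(u1^2 + u2^2 + u3^2).
uc = sqrt(0.714^2 + 0.933^2 + 0.531^2)
uc = sqrt(0.509796 + 0.870489 + 0.281961)
uc = 1.2893

1.2893


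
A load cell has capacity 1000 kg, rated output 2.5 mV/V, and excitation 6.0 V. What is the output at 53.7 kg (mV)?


Vout = rated_output * Vex * (load / capacity).
Vout = 2.5 * 6.0 * (53.7 / 1000)
Vout = 2.5 * 6.0 * 0.0537
Vout = 0.805 mV

0.805 mV


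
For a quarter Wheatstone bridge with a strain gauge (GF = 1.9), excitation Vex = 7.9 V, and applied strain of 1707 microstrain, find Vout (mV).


Quarter bridge output: Vout = (GF * epsilon * Vex) / 4.
Vout = (1.9 * 1707e-6 * 7.9) / 4
Vout = 0.02562207 / 4 V
Vout = 0.00640552 V = 6.4055 mV

6.4055 mV


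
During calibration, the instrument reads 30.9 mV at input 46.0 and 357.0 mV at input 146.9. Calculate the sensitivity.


Sensitivity = (y2 - y1) / (x2 - x1).
S = (357.0 - 30.9) / (146.9 - 46.0)
S = 326.1 / 100.9
S = 3.2319 mV/unit

3.2319 mV/unit


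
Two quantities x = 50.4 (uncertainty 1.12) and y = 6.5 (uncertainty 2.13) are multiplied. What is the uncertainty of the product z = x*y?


For a product z = x*y, the relative uncertainty is:
uz/z = sqrt((ux/x)^2 + (uy/y)^2)
Relative uncertainties: ux/x = 1.12/50.4 = 0.022222
uy/y = 2.13/6.5 = 0.327692
z = 50.4 * 6.5 = 327.6
uz = 327.6 * sqrt(0.022222^2 + 0.327692^2) = 107.599

107.599


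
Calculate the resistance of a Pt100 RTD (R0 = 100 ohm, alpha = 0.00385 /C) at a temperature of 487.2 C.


The RTD equation: Rt = R0 * (1 + alpha * T).
Rt = 100 * (1 + 0.00385 * 487.2)
Rt = 100 * (1 + 1.87572)
Rt = 100 * 2.87572
Rt = 287.572 ohm

287.572 ohm


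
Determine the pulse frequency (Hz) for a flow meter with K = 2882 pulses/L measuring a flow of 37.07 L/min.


Frequency = K * Q / 60 (converting L/min to L/s).
f = 2882 * 37.07 / 60
f = 106835.74 / 60
f = 1780.6 Hz

1780.6 Hz


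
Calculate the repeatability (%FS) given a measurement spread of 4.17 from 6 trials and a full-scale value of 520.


Repeatability = (spread / full scale) * 100%.
R = (4.17 / 520) * 100
R = 0.802 %FS

0.802 %FS


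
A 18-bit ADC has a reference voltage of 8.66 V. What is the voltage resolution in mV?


The resolution (LSB) of an ADC is Vref / 2^n.
LSB = 8.66 / 2^18
LSB = 8.66 / 262144
LSB = 3.304e-05 V = 0.03303528 mV

0.03303528 mV


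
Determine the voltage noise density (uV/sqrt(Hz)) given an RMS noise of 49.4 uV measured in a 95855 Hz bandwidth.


Noise spectral density = Vrms / sqrt(BW).
NSD = 49.4 / sqrt(95855)
NSD = 49.4 / 309.6046
NSD = 0.1596 uV/sqrt(Hz)

0.1596 uV/sqrt(Hz)


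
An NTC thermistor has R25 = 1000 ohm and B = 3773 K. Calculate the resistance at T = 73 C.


NTC thermistor equation: Rt = R25 * exp(B * (1/T - 1/T25)).
T in Kelvin: 346.15 K, T25 = 298.15 K
1/T - 1/T25 = 1/346.15 - 1/298.15 = -0.0004651
B * (1/T - 1/T25) = 3773 * -0.0004651 = -1.7548
Rt = 1000 * exp(-1.7548) = 172.9 ohm

172.9 ohm


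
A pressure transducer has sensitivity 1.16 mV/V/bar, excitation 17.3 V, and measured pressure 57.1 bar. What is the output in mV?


Output = sensitivity * Vex * P.
Vout = 1.16 * 17.3 * 57.1
Vout = 20.068 * 57.1
Vout = 1145.88 mV

1145.88 mV


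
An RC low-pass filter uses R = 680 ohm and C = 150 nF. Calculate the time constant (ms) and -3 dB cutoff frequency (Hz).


Time constant: tau = R * C.
tau = 680 * 1.50e-07 = 0.000102 s
tau = 0.102 ms
Cutoff frequency: fc = 1 / (2*pi*R*C).
fc = 1 / (2*pi*0.000102) = 1560.34 Hz

tau = 0.102 ms, fc = 1560.34 Hz


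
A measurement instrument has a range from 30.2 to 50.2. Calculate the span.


Span = upper range - lower range.
Span = 50.2 - (30.2)
Span = 20.0

20.0


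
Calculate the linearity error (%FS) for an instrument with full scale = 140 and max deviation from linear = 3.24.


Linearity error = (max deviation / full scale) * 100%.
Linearity = (3.24 / 140) * 100
Linearity = 2.314 %FS

2.314 %FS


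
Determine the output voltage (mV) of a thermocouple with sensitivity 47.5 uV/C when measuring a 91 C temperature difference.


The thermocouple output V = sensitivity * dT.
V = 47.5 uV/C * 91 C
V = 4322.5 uV
V = 4.322 mV

4.322 mV


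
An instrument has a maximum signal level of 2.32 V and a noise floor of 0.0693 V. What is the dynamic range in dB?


Dynamic range = 20 * log10(Vmax / Vnoise).
DR = 20 * log10(2.32 / 0.0693)
DR = 20 * log10(33.48)
DR = 30.5 dB

30.5 dB


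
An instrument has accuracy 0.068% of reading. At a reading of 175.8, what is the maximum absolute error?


Absolute error = (accuracy% / 100) * reading.
Error = (0.068 / 100) * 175.8
Error = 0.00068 * 175.8
Error = 0.1195

0.1195


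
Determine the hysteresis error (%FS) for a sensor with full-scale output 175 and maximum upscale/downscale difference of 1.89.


Hysteresis = (max difference / full scale) * 100%.
H = (1.89 / 175) * 100
H = 1.08 %FS

1.08 %FS


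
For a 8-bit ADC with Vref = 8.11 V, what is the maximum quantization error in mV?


The maximum quantization error is +/- LSB/2.
LSB = Vref / 2^n = 8.11 / 256 = 0.03167969 V
Max error = LSB / 2 = 0.03167969 / 2 = 0.01583984 V
Max error = 15.8398 mV

15.8398 mV


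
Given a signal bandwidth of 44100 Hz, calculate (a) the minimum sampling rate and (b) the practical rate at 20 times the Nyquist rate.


By Nyquist theorem, fs_min = 2 * fmax.
fs_min = 2 * 44100 = 88200 Hz
Practical rate = 20 * fs_min = 20 * 88200 = 1764000 Hz

fs_min = 88200 Hz, fs_practical = 1764000 Hz


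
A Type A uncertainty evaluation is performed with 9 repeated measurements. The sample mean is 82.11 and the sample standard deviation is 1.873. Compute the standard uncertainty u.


The standard uncertainty for Type A evaluation is u = s / sqrt(n).
u = 1.873 / sqrt(9)
u = 1.873 / 3.0
u = 0.6243

0.6243


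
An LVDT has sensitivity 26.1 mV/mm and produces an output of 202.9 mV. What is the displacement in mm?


Displacement = Vout / sensitivity.
d = 202.9 / 26.1
d = 7.774 mm

7.774 mm


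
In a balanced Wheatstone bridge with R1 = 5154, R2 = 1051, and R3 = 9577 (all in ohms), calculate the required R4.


At balance: R1*R4 = R2*R3, so R4 = R2*R3/R1.
R4 = 1051 * 9577 / 5154
R4 = 10065427 / 5154
R4 = 1952.94 ohm

1952.94 ohm


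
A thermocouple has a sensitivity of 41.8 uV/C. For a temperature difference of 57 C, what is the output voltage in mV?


The thermocouple output V = sensitivity * dT.
V = 41.8 uV/C * 57 C
V = 2382.6 uV
V = 2.383 mV

2.383 mV


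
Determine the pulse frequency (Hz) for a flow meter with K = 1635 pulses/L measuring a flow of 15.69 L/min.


Frequency = K * Q / 60 (converting L/min to L/s).
f = 1635 * 15.69 / 60
f = 25653.15 / 60
f = 427.55 Hz

427.55 Hz


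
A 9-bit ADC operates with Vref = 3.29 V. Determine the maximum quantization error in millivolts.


The maximum quantization error is +/- LSB/2.
LSB = Vref / 2^n = 3.29 / 512 = 0.00642578 V
Max error = LSB / 2 = 0.00642578 / 2 = 0.00321289 V
Max error = 3.2129 mV

3.2129 mV


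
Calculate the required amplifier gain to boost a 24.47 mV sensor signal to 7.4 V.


Gain = Vout / Vin (converting to same units).
G = 7.4 V / 24.47 mV
G = 7400.0 mV / 24.47 mV
G = 302.41

302.41


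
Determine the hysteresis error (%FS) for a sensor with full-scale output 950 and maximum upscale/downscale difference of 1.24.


Hysteresis = (max difference / full scale) * 100%.
H = (1.24 / 950) * 100
H = 0.131 %FS

0.131 %FS


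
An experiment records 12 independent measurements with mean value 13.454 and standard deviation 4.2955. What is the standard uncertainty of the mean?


The standard uncertainty for Type A evaluation is u = s / sqrt(n).
u = 4.2955 / sqrt(12)
u = 4.2955 / 3.4641
u = 1.24

1.24


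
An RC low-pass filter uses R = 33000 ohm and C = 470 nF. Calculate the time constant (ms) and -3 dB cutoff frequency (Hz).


Time constant: tau = R * C.
tau = 33000 * 4.70e-07 = 0.01551 s
tau = 15.51 ms
Cutoff frequency: fc = 1 / (2*pi*R*C).
fc = 1 / (2*pi*0.01551) = 10.26 Hz

tau = 15.51 ms, fc = 10.26 Hz


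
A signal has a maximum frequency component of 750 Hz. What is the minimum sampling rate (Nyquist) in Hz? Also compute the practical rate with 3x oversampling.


By Nyquist theorem, fs_min = 2 * fmax.
fs_min = 2 * 750 = 1500 Hz
Practical rate = 3 * fs_min = 3 * 1500 = 4500 Hz

fs_min = 1500 Hz, fs_practical = 4500 Hz


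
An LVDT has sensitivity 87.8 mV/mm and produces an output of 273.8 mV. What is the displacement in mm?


Displacement = Vout / sensitivity.
d = 273.8 / 87.8
d = 3.118 mm

3.118 mm


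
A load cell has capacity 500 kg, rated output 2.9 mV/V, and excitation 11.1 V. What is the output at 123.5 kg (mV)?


Vout = rated_output * Vex * (load / capacity).
Vout = 2.9 * 11.1 * (123.5 / 500)
Vout = 2.9 * 11.1 * 0.247
Vout = 7.951 mV

7.951 mV


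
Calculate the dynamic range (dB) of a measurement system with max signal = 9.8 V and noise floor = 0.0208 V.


Dynamic range = 20 * log10(Vmax / Vnoise).
DR = 20 * log10(9.8 / 0.0208)
DR = 20 * log10(471.15)
DR = 53.46 dB

53.46 dB


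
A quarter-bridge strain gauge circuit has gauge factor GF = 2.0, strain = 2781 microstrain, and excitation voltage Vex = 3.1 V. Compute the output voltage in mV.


Quarter bridge output: Vout = (GF * epsilon * Vex) / 4.
Vout = (2.0 * 2781e-6 * 3.1) / 4
Vout = 0.0172422 / 4 V
Vout = 0.00431055 V = 4.3106 mV

4.3106 mV


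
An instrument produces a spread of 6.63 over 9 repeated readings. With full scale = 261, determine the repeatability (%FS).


Repeatability = (spread / full scale) * 100%.
R = (6.63 / 261) * 100
R = 2.54 %FS

2.54 %FS


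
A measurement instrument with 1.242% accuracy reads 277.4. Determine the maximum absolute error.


Absolute error = (accuracy% / 100) * reading.
Error = (1.242 / 100) * 277.4
Error = 0.01242 * 277.4
Error = 3.4453

3.4453


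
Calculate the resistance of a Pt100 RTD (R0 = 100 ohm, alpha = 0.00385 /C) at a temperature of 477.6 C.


The RTD equation: Rt = R0 * (1 + alpha * T).
Rt = 100 * (1 + 0.00385 * 477.6)
Rt = 100 * (1 + 1.83876)
Rt = 100 * 2.83876
Rt = 283.876 ohm

283.876 ohm


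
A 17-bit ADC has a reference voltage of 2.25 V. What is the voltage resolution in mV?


The resolution (LSB) of an ADC is Vref / 2^n.
LSB = 2.25 / 2^17
LSB = 2.25 / 131072
LSB = 1.717e-05 V = 0.01716614 mV

0.01716614 mV


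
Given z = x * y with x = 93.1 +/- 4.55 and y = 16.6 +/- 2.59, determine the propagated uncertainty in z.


For a product z = x*y, the relative uncertainty is:
uz/z = sqrt((ux/x)^2 + (uy/y)^2)
Relative uncertainties: ux/x = 4.55/93.1 = 0.048872
uy/y = 2.59/16.6 = 0.156024
z = 93.1 * 16.6 = 1545.5
uz = 1545.5 * sqrt(0.048872^2 + 0.156024^2) = 252.682

252.682


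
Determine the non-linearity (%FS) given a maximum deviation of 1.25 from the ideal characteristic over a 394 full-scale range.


Linearity error = (max deviation / full scale) * 100%.
Linearity = (1.25 / 394) * 100
Linearity = 0.317 %FS

0.317 %FS


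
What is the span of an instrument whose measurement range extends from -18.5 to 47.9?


Span = upper range - lower range.
Span = 47.9 - (-18.5)
Span = 66.4

66.4


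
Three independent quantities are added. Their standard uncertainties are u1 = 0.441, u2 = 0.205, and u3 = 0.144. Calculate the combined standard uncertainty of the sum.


For a sum of independent quantities, uc = sqrt(u1^2 + u2^2 + u3^2).
uc = sqrt(0.441^2 + 0.205^2 + 0.144^2)
uc = sqrt(0.194481 + 0.042025 + 0.020736)
uc = 0.5072

0.5072


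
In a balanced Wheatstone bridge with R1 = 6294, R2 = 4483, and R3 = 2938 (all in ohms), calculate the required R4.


At balance: R1*R4 = R2*R3, so R4 = R2*R3/R1.
R4 = 4483 * 2938 / 6294
R4 = 13171054 / 6294
R4 = 2092.64 ohm

2092.64 ohm


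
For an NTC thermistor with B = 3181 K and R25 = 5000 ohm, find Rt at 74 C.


NTC thermistor equation: Rt = R25 * exp(B * (1/T - 1/T25)).
T in Kelvin: 347.15 K, T25 = 298.15 K
1/T - 1/T25 = 1/347.15 - 1/298.15 = -0.00047342
B * (1/T - 1/T25) = 3181 * -0.00047342 = -1.5059
Rt = 5000 * exp(-1.5059) = 1109.0 ohm

1109.0 ohm


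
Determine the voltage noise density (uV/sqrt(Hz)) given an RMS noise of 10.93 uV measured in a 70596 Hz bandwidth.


Noise spectral density = Vrms / sqrt(BW).
NSD = 10.93 / sqrt(70596)
NSD = 10.93 / 265.6991
NSD = 0.0411 uV/sqrt(Hz)

0.0411 uV/sqrt(Hz)


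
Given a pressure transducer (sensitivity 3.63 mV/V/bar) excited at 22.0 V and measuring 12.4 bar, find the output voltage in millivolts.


Output = sensitivity * Vex * P.
Vout = 3.63 * 22.0 * 12.4
Vout = 79.86 * 12.4
Vout = 990.26 mV

990.26 mV


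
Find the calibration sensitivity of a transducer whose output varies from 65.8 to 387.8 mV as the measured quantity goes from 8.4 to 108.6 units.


Sensitivity = (y2 - y1) / (x2 - x1).
S = (387.8 - 65.8) / (108.6 - 8.4)
S = 322.0 / 100.2
S = 3.2136 mV/unit

3.2136 mV/unit


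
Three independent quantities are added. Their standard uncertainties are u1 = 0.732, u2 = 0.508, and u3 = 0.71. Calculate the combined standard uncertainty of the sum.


For a sum of independent quantities, uc = sqrt(u1^2 + u2^2 + u3^2).
uc = sqrt(0.732^2 + 0.508^2 + 0.71^2)
uc = sqrt(0.535824 + 0.258064 + 0.5041)
uc = 1.1393

1.1393


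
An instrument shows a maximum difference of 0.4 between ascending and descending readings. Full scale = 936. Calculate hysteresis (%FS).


Hysteresis = (max difference / full scale) * 100%.
H = (0.4 / 936) * 100
H = 0.043 %FS

0.043 %FS


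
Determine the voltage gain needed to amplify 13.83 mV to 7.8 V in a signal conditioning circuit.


Gain = Vout / Vin (converting to same units).
G = 7.8 V / 13.83 mV
G = 7800.0 mV / 13.83 mV
G = 563.99

563.99


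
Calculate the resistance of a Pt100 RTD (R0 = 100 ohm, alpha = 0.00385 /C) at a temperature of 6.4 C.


The RTD equation: Rt = R0 * (1 + alpha * T).
Rt = 100 * (1 + 0.00385 * 6.4)
Rt = 100 * (1 + 0.02464)
Rt = 100 * 1.02464
Rt = 102.464 ohm

102.464 ohm


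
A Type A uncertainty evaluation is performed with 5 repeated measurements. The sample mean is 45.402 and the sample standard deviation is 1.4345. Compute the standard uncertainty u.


The standard uncertainty for Type A evaluation is u = s / sqrt(n).
u = 1.4345 / sqrt(5)
u = 1.4345 / 2.2361
u = 0.6415

0.6415


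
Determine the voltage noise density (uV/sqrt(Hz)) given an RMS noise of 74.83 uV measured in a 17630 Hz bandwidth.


Noise spectral density = Vrms / sqrt(BW).
NSD = 74.83 / sqrt(17630)
NSD = 74.83 / 132.778
NSD = 0.5636 uV/sqrt(Hz)

0.5636 uV/sqrt(Hz)


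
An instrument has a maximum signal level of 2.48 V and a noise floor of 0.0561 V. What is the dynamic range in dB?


Dynamic range = 20 * log10(Vmax / Vnoise).
DR = 20 * log10(2.48 / 0.0561)
DR = 20 * log10(44.21)
DR = 32.91 dB

32.91 dB


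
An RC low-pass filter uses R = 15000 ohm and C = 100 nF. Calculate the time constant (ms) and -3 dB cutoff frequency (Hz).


Time constant: tau = R * C.
tau = 15000 * 1.00e-07 = 0.0015 s
tau = 1.5 ms
Cutoff frequency: fc = 1 / (2*pi*R*C).
fc = 1 / (2*pi*0.0015) = 106.1 Hz

tau = 1.5 ms, fc = 106.1 Hz


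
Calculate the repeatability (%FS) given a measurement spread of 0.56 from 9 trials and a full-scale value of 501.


Repeatability = (spread / full scale) * 100%.
R = (0.56 / 501) * 100
R = 0.112 %FS

0.112 %FS


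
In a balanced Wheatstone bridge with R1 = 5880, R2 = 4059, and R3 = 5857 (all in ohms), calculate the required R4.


At balance: R1*R4 = R2*R3, so R4 = R2*R3/R1.
R4 = 4059 * 5857 / 5880
R4 = 23773563 / 5880
R4 = 4043.12 ohm

4043.12 ohm


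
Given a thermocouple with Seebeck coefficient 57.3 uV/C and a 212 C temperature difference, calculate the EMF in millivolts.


The thermocouple output V = sensitivity * dT.
V = 57.3 uV/C * 212 C
V = 12147.6 uV
V = 12.148 mV

12.148 mV


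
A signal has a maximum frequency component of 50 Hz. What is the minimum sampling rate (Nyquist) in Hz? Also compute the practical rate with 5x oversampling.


By Nyquist theorem, fs_min = 2 * fmax.
fs_min = 2 * 50 = 100 Hz
Practical rate = 5 * fs_min = 5 * 100 = 500 Hz

fs_min = 100 Hz, fs_practical = 500 Hz


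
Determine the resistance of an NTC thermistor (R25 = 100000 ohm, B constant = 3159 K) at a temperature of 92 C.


NTC thermistor equation: Rt = R25 * exp(B * (1/T - 1/T25)).
T in Kelvin: 365.15 K, T25 = 298.15 K
1/T - 1/T25 = 1/365.15 - 1/298.15 = -0.00061542
B * (1/T - 1/T25) = 3159 * -0.00061542 = -1.9441
Rt = 100000 * exp(-1.9441) = 14311.6 ohm

14311.6 ohm


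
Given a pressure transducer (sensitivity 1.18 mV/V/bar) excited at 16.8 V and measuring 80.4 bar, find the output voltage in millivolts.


Output = sensitivity * Vex * P.
Vout = 1.18 * 16.8 * 80.4
Vout = 19.824 * 80.4
Vout = 1593.85 mV

1593.85 mV


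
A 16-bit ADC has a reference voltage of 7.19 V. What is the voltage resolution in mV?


The resolution (LSB) of an ADC is Vref / 2^n.
LSB = 7.19 / 2^16
LSB = 7.19 / 65536
LSB = 0.00010971 V = 0.10971069 mV

0.10971069 mV


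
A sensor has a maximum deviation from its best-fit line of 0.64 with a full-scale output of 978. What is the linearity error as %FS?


Linearity error = (max deviation / full scale) * 100%.
Linearity = (0.64 / 978) * 100
Linearity = 0.065 %FS

0.065 %FS


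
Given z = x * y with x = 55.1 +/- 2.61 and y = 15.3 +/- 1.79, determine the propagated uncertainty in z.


For a product z = x*y, the relative uncertainty is:
uz/z = sqrt((ux/x)^2 + (uy/y)^2)
Relative uncertainties: ux/x = 2.61/55.1 = 0.047368
uy/y = 1.79/15.3 = 0.116993
z = 55.1 * 15.3 = 843.0
uz = 843.0 * sqrt(0.047368^2 + 0.116993^2) = 106.406

106.406


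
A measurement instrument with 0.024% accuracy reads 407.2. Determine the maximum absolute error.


Absolute error = (accuracy% / 100) * reading.
Error = (0.024 / 100) * 407.2
Error = 0.00024 * 407.2
Error = 0.0977

0.0977


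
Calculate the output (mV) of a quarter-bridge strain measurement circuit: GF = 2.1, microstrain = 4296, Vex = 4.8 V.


Quarter bridge output: Vout = (GF * epsilon * Vex) / 4.
Vout = (2.1 * 4296e-6 * 4.8) / 4
Vout = 0.04330368 / 4 V
Vout = 0.01082592 V = 10.8259 mV

10.8259 mV


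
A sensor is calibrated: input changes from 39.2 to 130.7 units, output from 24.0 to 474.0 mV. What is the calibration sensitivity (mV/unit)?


Sensitivity = (y2 - y1) / (x2 - x1).
S = (474.0 - 24.0) / (130.7 - 39.2)
S = 450.0 / 91.5
S = 4.918 mV/unit

4.918 mV/unit


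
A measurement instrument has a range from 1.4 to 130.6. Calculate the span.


Span = upper range - lower range.
Span = 130.6 - (1.4)
Span = 129.2

129.2


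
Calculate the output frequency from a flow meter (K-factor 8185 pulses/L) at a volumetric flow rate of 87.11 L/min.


Frequency = K * Q / 60 (converting L/min to L/s).
f = 8185 * 87.11 / 60
f = 712995.35 / 60
f = 11883.26 Hz

11883.26 Hz


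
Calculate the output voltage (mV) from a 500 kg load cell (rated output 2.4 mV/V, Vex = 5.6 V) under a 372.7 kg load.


Vout = rated_output * Vex * (load / capacity).
Vout = 2.4 * 5.6 * (372.7 / 500)
Vout = 2.4 * 5.6 * 0.7454
Vout = 10.018 mV

10.018 mV


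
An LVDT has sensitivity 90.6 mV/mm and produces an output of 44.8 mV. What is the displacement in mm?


Displacement = Vout / sensitivity.
d = 44.8 / 90.6
d = 0.494 mm

0.494 mm


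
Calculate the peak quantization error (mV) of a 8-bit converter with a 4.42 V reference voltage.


The maximum quantization error is +/- LSB/2.
LSB = Vref / 2^n = 4.42 / 256 = 0.01726562 V
Max error = LSB / 2 = 0.01726562 / 2 = 0.00863281 V
Max error = 8.6328 mV

8.6328 mV


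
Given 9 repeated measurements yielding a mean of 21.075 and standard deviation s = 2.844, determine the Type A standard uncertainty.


The standard uncertainty for Type A evaluation is u = s / sqrt(n).
u = 2.844 / sqrt(9)
u = 2.844 / 3.0
u = 0.948

0.948


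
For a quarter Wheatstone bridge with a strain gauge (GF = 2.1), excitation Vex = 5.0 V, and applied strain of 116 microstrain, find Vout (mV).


Quarter bridge output: Vout = (GF * epsilon * Vex) / 4.
Vout = (2.1 * 116e-6 * 5.0) / 4
Vout = 0.001218 / 4 V
Vout = 0.0003045 V = 0.3045 mV

0.3045 mV


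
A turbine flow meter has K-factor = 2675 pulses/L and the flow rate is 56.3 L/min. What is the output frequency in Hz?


Frequency = K * Q / 60 (converting L/min to L/s).
f = 2675 * 56.3 / 60
f = 150602.5 / 60
f = 2510.04 Hz

2510.04 Hz


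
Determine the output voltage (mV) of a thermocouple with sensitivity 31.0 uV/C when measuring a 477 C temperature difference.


The thermocouple output V = sensitivity * dT.
V = 31.0 uV/C * 477 C
V = 14787.0 uV
V = 14.787 mV

14.787 mV


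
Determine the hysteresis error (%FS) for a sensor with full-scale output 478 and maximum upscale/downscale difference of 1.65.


Hysteresis = (max difference / full scale) * 100%.
H = (1.65 / 478) * 100
H = 0.345 %FS

0.345 %FS


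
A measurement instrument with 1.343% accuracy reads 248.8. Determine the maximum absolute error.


Absolute error = (accuracy% / 100) * reading.
Error = (1.343 / 100) * 248.8
Error = 0.01343 * 248.8
Error = 3.3414

3.3414


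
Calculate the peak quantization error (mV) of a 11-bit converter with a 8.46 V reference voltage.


The maximum quantization error is +/- LSB/2.
LSB = Vref / 2^n = 8.46 / 2048 = 0.00413086 V
Max error = LSB / 2 = 0.00413086 / 2 = 0.00206543 V
Max error = 2.0654 mV

2.0654 mV


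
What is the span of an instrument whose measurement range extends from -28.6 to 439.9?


Span = upper range - lower range.
Span = 439.9 - (-28.6)
Span = 468.5

468.5


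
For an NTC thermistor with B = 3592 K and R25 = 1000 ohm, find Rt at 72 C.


NTC thermistor equation: Rt = R25 * exp(B * (1/T - 1/T25)).
T in Kelvin: 345.15 K, T25 = 298.15 K
1/T - 1/T25 = 1/345.15 - 1/298.15 = -0.00045673
B * (1/T - 1/T25) = 3592 * -0.00045673 = -1.6406
Rt = 1000 * exp(-1.6406) = 193.9 ohm

193.9 ohm


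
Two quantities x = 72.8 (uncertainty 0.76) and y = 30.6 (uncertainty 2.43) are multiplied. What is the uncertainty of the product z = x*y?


For a product z = x*y, the relative uncertainty is:
uz/z = sqrt((ux/x)^2 + (uy/y)^2)
Relative uncertainties: ux/x = 0.76/72.8 = 0.01044
uy/y = 2.43/30.6 = 0.079412
z = 72.8 * 30.6 = 2227.7
uz = 2227.7 * sqrt(0.01044^2 + 0.079412^2) = 178.426

178.426


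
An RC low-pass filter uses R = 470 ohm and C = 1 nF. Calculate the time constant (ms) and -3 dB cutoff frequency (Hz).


Time constant: tau = R * C.
tau = 470 * 1.00e-09 = 4.7e-07 s
tau = 0.0005 ms
Cutoff frequency: fc = 1 / (2*pi*R*C).
fc = 1 / (2*pi*4.7e-07) = 338627.54 Hz

tau = 0.0005 ms, fc = 338627.54 Hz


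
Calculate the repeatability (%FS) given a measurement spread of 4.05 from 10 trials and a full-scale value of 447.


Repeatability = (spread / full scale) * 100%.
R = (4.05 / 447) * 100
R = 0.906 %FS

0.906 %FS


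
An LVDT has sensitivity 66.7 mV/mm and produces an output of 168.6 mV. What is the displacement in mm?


Displacement = Vout / sensitivity.
d = 168.6 / 66.7
d = 2.528 mm

2.528 mm


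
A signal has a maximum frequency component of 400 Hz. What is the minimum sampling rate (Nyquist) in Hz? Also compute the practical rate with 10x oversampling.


By Nyquist theorem, fs_min = 2 * fmax.
fs_min = 2 * 400 = 800 Hz
Practical rate = 10 * fs_min = 10 * 800 = 8000 Hz

fs_min = 800 Hz, fs_practical = 8000 Hz


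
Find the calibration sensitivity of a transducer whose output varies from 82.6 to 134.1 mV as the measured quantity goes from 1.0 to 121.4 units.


Sensitivity = (y2 - y1) / (x2 - x1).
S = (134.1 - 82.6) / (121.4 - 1.0)
S = 51.5 / 120.4
S = 0.4277 mV/unit

0.4277 mV/unit


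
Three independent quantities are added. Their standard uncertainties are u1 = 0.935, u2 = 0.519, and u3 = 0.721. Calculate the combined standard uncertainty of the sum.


For a sum of independent quantities, uc = sqrt(u1^2 + u2^2 + u3^2).
uc = sqrt(0.935^2 + 0.519^2 + 0.721^2)
uc = sqrt(0.874225 + 0.269361 + 0.519841)
uc = 1.2897

1.2897


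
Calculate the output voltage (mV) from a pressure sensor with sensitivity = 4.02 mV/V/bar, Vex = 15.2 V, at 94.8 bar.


Output = sensitivity * Vex * P.
Vout = 4.02 * 15.2 * 94.8
Vout = 61.104 * 94.8
Vout = 5792.66 mV

5792.66 mV


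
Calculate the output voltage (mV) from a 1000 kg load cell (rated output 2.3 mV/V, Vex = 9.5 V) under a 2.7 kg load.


Vout = rated_output * Vex * (load / capacity).
Vout = 2.3 * 9.5 * (2.7 / 1000)
Vout = 2.3 * 9.5 * 0.0027
Vout = 0.059 mV

0.059 mV


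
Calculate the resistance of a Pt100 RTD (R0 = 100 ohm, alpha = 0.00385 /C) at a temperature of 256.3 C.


The RTD equation: Rt = R0 * (1 + alpha * T).
Rt = 100 * (1 + 0.00385 * 256.3)
Rt = 100 * (1 + 0.986755)
Rt = 100 * 1.986755
Rt = 198.675 ohm

198.675 ohm


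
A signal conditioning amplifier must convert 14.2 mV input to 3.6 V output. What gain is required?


Gain = Vout / Vin (converting to same units).
G = 3.6 V / 14.2 mV
G = 3600.0 mV / 14.2 mV
G = 253.52

253.52


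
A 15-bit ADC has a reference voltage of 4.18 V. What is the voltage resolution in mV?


The resolution (LSB) of an ADC is Vref / 2^n.
LSB = 4.18 / 2^15
LSB = 4.18 / 32768
LSB = 0.00012756 V = 0.12756348 mV

0.12756348 mV


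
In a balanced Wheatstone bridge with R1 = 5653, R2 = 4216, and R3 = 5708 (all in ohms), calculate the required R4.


At balance: R1*R4 = R2*R3, so R4 = R2*R3/R1.
R4 = 4216 * 5708 / 5653
R4 = 24064928 / 5653
R4 = 4257.02 ohm

4257.02 ohm


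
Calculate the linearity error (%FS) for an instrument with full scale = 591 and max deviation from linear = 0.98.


Linearity error = (max deviation / full scale) * 100%.
Linearity = (0.98 / 591) * 100
Linearity = 0.166 %FS

0.166 %FS


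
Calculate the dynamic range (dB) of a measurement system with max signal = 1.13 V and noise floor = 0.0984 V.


Dynamic range = 20 * log10(Vmax / Vnoise).
DR = 20 * log10(1.13 / 0.0984)
DR = 20 * log10(11.48)
DR = 21.2 dB

21.2 dB


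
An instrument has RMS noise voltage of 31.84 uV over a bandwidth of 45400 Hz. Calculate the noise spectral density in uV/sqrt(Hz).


Noise spectral density = Vrms / sqrt(BW).
NSD = 31.84 / sqrt(45400)
NSD = 31.84 / 213.0728
NSD = 0.1494 uV/sqrt(Hz)

0.1494 uV/sqrt(Hz)


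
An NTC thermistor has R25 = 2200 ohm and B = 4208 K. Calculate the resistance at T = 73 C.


NTC thermistor equation: Rt = R25 * exp(B * (1/T - 1/T25)).
T in Kelvin: 346.15 K, T25 = 298.15 K
1/T - 1/T25 = 1/346.15 - 1/298.15 = -0.0004651
B * (1/T - 1/T25) = 4208 * -0.0004651 = -1.9571
Rt = 2200 * exp(-1.9571) = 310.8 ohm

310.8 ohm


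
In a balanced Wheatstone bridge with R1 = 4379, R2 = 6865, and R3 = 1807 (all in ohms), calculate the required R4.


At balance: R1*R4 = R2*R3, so R4 = R2*R3/R1.
R4 = 6865 * 1807 / 4379
R4 = 12405055 / 4379
R4 = 2832.85 ohm

2832.85 ohm


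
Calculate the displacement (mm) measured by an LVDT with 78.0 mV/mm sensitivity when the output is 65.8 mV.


Displacement = Vout / sensitivity.
d = 65.8 / 78.0
d = 0.844 mm

0.844 mm


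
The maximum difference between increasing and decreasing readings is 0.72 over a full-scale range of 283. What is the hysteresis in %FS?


Hysteresis = (max difference / full scale) * 100%.
H = (0.72 / 283) * 100
H = 0.254 %FS

0.254 %FS


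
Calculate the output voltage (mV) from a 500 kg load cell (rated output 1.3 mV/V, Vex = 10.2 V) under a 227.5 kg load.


Vout = rated_output * Vex * (load / capacity).
Vout = 1.3 * 10.2 * (227.5 / 500)
Vout = 1.3 * 10.2 * 0.455
Vout = 6.033 mV

6.033 mV


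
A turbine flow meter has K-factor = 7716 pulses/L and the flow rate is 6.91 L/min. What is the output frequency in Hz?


Frequency = K * Q / 60 (converting L/min to L/s).
f = 7716 * 6.91 / 60
f = 53317.56 / 60
f = 888.63 Hz

888.63 Hz


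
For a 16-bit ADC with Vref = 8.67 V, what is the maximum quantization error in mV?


The maximum quantization error is +/- LSB/2.
LSB = Vref / 2^n = 8.67 / 65536 = 0.00013229 V
Max error = LSB / 2 = 0.00013229 / 2 = 6.615e-05 V
Max error = 0.0661 mV

0.0661 mV


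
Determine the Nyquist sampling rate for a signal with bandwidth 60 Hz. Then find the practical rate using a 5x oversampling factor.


By Nyquist theorem, fs_min = 2 * fmax.
fs_min = 2 * 60 = 120 Hz
Practical rate = 5 * fs_min = 5 * 120 = 600 Hz

fs_min = 120 Hz, fs_practical = 600 Hz


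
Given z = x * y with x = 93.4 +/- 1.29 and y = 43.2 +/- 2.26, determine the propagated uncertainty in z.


For a product z = x*y, the relative uncertainty is:
uz/z = sqrt((ux/x)^2 + (uy/y)^2)
Relative uncertainties: ux/x = 1.29/93.4 = 0.013812
uy/y = 2.26/43.2 = 0.052315
z = 93.4 * 43.2 = 4034.9
uz = 4034.9 * sqrt(0.013812^2 + 0.052315^2) = 218.316

218.316


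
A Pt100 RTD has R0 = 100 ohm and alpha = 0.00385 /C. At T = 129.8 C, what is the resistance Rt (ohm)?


The RTD equation: Rt = R0 * (1 + alpha * T).
Rt = 100 * (1 + 0.00385 * 129.8)
Rt = 100 * (1 + 0.49973)
Rt = 100 * 1.49973
Rt = 149.973 ohm

149.973 ohm


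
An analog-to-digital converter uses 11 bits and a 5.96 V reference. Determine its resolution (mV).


The resolution (LSB) of an ADC is Vref / 2^n.
LSB = 5.96 / 2^11
LSB = 5.96 / 2048
LSB = 0.00291016 V = 2.91015625 mV

2.91015625 mV


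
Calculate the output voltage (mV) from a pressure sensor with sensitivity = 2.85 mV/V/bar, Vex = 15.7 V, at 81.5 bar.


Output = sensitivity * Vex * P.
Vout = 2.85 * 15.7 * 81.5
Vout = 44.745 * 81.5
Vout = 3646.72 mV

3646.72 mV


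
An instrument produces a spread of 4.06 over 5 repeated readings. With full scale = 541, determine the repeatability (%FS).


Repeatability = (spread / full scale) * 100%.
R = (4.06 / 541) * 100
R = 0.75 %FS

0.75 %FS


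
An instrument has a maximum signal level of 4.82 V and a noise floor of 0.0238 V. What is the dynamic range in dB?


Dynamic range = 20 * log10(Vmax / Vnoise).
DR = 20 * log10(4.82 / 0.0238)
DR = 20 * log10(202.52)
DR = 46.13 dB

46.13 dB


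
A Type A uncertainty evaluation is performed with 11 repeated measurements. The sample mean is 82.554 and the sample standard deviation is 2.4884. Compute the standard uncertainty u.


The standard uncertainty for Type A evaluation is u = s / sqrt(n).
u = 2.4884 / sqrt(11)
u = 2.4884 / 3.3166
u = 0.7503

0.7503


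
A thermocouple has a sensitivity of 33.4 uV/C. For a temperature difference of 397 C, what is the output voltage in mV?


The thermocouple output V = sensitivity * dT.
V = 33.4 uV/C * 397 C
V = 13259.8 uV
V = 13.26 mV

13.26 mV


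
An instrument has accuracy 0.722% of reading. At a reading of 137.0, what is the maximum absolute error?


Absolute error = (accuracy% / 100) * reading.
Error = (0.722 / 100) * 137.0
Error = 0.00722 * 137.0
Error = 0.9891

0.9891


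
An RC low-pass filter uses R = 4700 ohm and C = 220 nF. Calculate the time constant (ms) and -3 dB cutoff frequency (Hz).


Time constant: tau = R * C.
tau = 4700 * 2.20e-07 = 0.001034 s
tau = 1.034 ms
Cutoff frequency: fc = 1 / (2*pi*R*C).
fc = 1 / (2*pi*0.001034) = 153.92 Hz

tau = 1.034 ms, fc = 153.92 Hz


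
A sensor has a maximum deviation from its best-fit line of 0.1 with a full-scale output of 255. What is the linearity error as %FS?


Linearity error = (max deviation / full scale) * 100%.
Linearity = (0.1 / 255) * 100
Linearity = 0.039 %FS

0.039 %FS


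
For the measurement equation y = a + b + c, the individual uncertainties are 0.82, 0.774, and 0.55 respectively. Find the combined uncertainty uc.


For a sum of independent quantities, uc = sqrt(u1^2 + u2^2 + u3^2).
uc = sqrt(0.82^2 + 0.774^2 + 0.55^2)
uc = sqrt(0.6724 + 0.599076 + 0.3025)
uc = 1.2546

1.2546


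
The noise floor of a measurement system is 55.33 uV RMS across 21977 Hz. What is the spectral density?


Noise spectral density = Vrms / sqrt(BW).
NSD = 55.33 / sqrt(21977)
NSD = 55.33 / 148.2464
NSD = 0.3732 uV/sqrt(Hz)

0.3732 uV/sqrt(Hz)


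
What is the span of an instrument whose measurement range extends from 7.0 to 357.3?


Span = upper range - lower range.
Span = 357.3 - (7.0)
Span = 350.3

350.3


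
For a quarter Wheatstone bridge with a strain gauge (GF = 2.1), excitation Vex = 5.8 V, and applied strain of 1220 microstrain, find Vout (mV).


Quarter bridge output: Vout = (GF * epsilon * Vex) / 4.
Vout = (2.1 * 1220e-6 * 5.8) / 4
Vout = 0.0148596 / 4 V
Vout = 0.0037149 V = 3.7149 mV

3.7149 mV


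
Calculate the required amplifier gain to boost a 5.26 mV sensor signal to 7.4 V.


Gain = Vout / Vin (converting to same units).
G = 7.4 V / 5.26 mV
G = 7400.0 mV / 5.26 mV
G = 1406.84

1406.84


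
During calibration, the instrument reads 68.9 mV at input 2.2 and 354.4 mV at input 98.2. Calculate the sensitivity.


Sensitivity = (y2 - y1) / (x2 - x1).
S = (354.4 - 68.9) / (98.2 - 2.2)
S = 285.5 / 96.0
S = 2.974 mV/unit

2.974 mV/unit


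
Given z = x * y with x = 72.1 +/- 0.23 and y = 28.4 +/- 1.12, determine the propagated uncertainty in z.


For a product z = x*y, the relative uncertainty is:
uz/z = sqrt((ux/x)^2 + (uy/y)^2)
Relative uncertainties: ux/x = 0.23/72.1 = 0.00319
uy/y = 1.12/28.4 = 0.039437
z = 72.1 * 28.4 = 2047.6
uz = 2047.6 * sqrt(0.00319^2 + 0.039437^2) = 81.016

81.016


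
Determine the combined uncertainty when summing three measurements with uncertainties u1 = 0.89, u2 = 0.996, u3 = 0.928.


For a sum of independent quantities, uc = sqrt(u1^2 + u2^2 + u3^2).
uc = sqrt(0.89^2 + 0.996^2 + 0.928^2)
uc = sqrt(0.7921 + 0.992016 + 0.861184)
uc = 1.6264

1.6264


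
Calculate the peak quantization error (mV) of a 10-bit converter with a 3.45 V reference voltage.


The maximum quantization error is +/- LSB/2.
LSB = Vref / 2^n = 3.45 / 1024 = 0.00336914 V
Max error = LSB / 2 = 0.00336914 / 2 = 0.00168457 V
Max error = 1.6846 mV

1.6846 mV


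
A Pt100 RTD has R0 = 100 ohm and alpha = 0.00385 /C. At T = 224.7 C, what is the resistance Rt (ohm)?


The RTD equation: Rt = R0 * (1 + alpha * T).
Rt = 100 * (1 + 0.00385 * 224.7)
Rt = 100 * (1 + 0.865095)
Rt = 100 * 1.865095
Rt = 186.51 ohm

186.51 ohm


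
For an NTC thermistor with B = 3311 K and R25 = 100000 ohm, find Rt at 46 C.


NTC thermistor equation: Rt = R25 * exp(B * (1/T - 1/T25)).
T in Kelvin: 319.15 K, T25 = 298.15 K
1/T - 1/T25 = 1/319.15 - 1/298.15 = -0.00022069
B * (1/T - 1/T25) = 3311 * -0.00022069 = -0.7307
Rt = 100000 * exp(-0.7307) = 48156.4 ohm

48156.4 ohm


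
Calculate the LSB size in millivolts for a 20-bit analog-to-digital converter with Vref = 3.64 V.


The resolution (LSB) of an ADC is Vref / 2^n.
LSB = 3.64 / 2^20
LSB = 3.64 / 1048576
LSB = 3.47e-06 V = 0.00347137 mV

0.00347137 mV


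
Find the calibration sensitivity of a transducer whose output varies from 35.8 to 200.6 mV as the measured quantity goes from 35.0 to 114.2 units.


Sensitivity = (y2 - y1) / (x2 - x1).
S = (200.6 - 35.8) / (114.2 - 35.0)
S = 164.8 / 79.2
S = 2.0808 mV/unit

2.0808 mV/unit


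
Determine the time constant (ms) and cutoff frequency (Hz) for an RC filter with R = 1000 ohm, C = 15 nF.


Time constant: tau = R * C.
tau = 1000 * 1.50e-08 = 1.5e-05 s
tau = 0.015 ms
Cutoff frequency: fc = 1 / (2*pi*R*C).
fc = 1 / (2*pi*1.5e-05) = 10610.33 Hz

tau = 0.015 ms, fc = 10610.33 Hz


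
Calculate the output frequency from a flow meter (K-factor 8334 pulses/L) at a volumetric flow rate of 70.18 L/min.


Frequency = K * Q / 60 (converting L/min to L/s).
f = 8334 * 70.18 / 60
f = 584880.12 / 60
f = 9748.0 Hz

9748.0 Hz


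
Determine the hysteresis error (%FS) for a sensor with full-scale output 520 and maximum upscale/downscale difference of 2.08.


Hysteresis = (max difference / full scale) * 100%.
H = (2.08 / 520) * 100
H = 0.4 %FS

0.4 %FS


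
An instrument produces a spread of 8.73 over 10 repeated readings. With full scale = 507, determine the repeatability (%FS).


Repeatability = (spread / full scale) * 100%.
R = (8.73 / 507) * 100
R = 1.722 %FS

1.722 %FS


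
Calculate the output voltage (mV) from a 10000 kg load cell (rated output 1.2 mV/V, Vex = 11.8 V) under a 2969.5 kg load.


Vout = rated_output * Vex * (load / capacity).
Vout = 1.2 * 11.8 * (2969.5 / 10000)
Vout = 1.2 * 11.8 * 0.29695
Vout = 4.205 mV

4.205 mV
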